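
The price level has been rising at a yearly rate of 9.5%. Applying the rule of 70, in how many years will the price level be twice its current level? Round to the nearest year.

about 7 years

Doubling time ≈ 70 / 9.5 = 7.37 years.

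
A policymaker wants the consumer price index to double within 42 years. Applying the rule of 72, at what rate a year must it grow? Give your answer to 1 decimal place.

72 / 42 ≈ 1.71, so about 1.7% a year.

about 1.7% a year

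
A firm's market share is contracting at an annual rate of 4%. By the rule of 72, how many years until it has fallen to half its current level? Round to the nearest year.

Falling at 4%, it halves about every 72/4 = 18.00 years.

≈ 18 years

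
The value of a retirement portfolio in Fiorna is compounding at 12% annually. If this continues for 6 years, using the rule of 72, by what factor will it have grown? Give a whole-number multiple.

At 12% one doubling takes ≈ 6.00 years; 6 years is 1 of them, so ×2.

approximately 2 times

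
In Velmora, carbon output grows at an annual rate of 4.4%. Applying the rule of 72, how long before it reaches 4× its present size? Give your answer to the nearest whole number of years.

33 years

At 4.4% it doubles every 72/4.4 ≈ 16.36 years.
Getting to 4× needs 2 doublings: 2 × 16.36 ≈ 33 years.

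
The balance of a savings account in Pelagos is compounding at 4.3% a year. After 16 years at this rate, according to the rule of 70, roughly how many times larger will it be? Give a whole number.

Doubling time ≈ 70/4.3 = 16.28 years.
16/16.28 ≈ 1 doubling, so about 2^1 = 2×.

about 2 times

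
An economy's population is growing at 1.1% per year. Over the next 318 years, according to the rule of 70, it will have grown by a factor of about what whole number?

Doubling time ≈ 70/1.1 = 63.64 years.
318/63.64 ≈ 5 doublings, so about 2^5 = 32×.

around 32 times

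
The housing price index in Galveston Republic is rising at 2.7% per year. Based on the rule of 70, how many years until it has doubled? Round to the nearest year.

≈ 26 years

70/2.7 ≈ 25.93, so it doubles roughly every 26 years.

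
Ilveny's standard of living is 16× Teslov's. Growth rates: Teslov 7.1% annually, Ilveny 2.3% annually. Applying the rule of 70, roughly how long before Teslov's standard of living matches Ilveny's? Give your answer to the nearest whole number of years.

The growth-rate gap is 7.1% − 2.3% = 4.8 percentage points.
So the ratio between them halves every 70/4.8 ≈ 14.58 years.
A 16× gap closes after 4 halvings: 4 × 14.58 ≈ 58 years.

around 58 years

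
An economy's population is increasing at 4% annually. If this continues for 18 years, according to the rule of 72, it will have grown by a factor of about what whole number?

72/4 ≈ 18.00 years per doubling.
18 years fits 1 doubling: 2^1 = 2.

around 2 times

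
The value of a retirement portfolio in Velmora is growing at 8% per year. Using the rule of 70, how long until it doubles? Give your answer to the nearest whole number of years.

about 9 years

70/8 ≈ 8.75, so it doubles roughly every 9 years.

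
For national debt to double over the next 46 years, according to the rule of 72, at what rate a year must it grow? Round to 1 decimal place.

72 / 46 ≈ 1.57, so about 1.6% a year.

approximately 1.6% a year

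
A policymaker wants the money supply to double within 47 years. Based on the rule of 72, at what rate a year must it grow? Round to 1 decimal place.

≈ 1.5%

72 / 47 ≈ 1.53, so about 1.5% a year.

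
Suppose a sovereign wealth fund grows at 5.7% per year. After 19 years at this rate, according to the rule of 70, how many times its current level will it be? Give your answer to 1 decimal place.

Doubles every ≈ 12.28 years (70/5.7).
19 years is 1.55 doublings; 2^1.55 ≈ 2.9×.

≈ 2.9 times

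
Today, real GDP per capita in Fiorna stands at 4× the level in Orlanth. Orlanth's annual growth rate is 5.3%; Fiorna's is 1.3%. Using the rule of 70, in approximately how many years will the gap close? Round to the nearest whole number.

Orlanth gains on Fiorna at 5.3% − 1.3% = 4 points a year.
At that relative rate the gap halves every 70/4 ≈ 17.50 years.
A 4× gap closes after 2 halvings: 2 × 17.50 ≈ 35 years.

approximately 35 years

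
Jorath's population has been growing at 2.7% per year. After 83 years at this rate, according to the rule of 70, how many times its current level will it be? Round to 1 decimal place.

9.2 times

Doubling time ≈ 70/2.7 = 25.93 years.
83 years / 25.93 ≈ 3.20 doublings → factor 2^3.20 ≈ 9.2.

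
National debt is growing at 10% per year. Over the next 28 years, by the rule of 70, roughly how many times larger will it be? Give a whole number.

≈ 16 times

At 10% one doubling takes ≈ 7.00 years; 28 years is 4 of them, so ×16.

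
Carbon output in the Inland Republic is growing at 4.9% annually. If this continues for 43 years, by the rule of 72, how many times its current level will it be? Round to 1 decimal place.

about 7.6 times

Doubles every ≈ 14.69 years (72/4.9).
43 years is 2.93 doublings; 2^2.93 ≈ 7.6×.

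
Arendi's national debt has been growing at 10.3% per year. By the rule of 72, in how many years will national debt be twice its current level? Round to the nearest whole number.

72/10.3 ≈ 6.99, so it doubles roughly every 7 years.

about 7 years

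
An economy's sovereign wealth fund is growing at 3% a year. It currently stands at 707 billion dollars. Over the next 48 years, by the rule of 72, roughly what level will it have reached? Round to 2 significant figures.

Doubling time ≈ 72/3 = 24.00 years.
48 years is 48/24.00 ≈ 2.00 doublings, a factor of 2^2.00 ≈ 4.00.
707 × 4.00 ≈ 2800 billion dollars.

roughly 2800 billion dollars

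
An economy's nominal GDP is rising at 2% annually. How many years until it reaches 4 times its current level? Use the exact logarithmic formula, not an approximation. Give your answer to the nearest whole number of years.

t = ln(4) / ln(1 + 0.02) = 1.3863 / 0.019803 ≈ 70.00.
≈ 70 years.

70 years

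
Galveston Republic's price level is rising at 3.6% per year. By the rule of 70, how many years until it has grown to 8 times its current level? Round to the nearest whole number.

At 3.6% it doubles every 70/3.6 ≈ 19.44 years.
8× is 3 doublings, so 3 × 19.44 ≈ 58 years.

≈ 58 years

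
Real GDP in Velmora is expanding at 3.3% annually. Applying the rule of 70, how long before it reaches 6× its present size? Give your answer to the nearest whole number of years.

about 55 years

At 3.3% it doubles every 70/3.3 ≈ 21.21 years.
6× is log₂ 6 ≈ 2.58 doublings, so ≈ 2.58 × 21.21 = 55 years.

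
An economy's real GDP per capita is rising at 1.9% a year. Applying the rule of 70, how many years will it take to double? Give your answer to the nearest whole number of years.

around 37 years

At 1.9%, doubling takes about 70/1.9 = 36.84 years.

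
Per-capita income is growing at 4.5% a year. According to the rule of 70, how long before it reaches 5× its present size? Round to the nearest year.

Doubling time ≈ 70/4.5 = 15.56 years.
5× is log₂ 5 ≈ 2.32 doublings, so ≈ 2.32 × 15.56 = 36 years.

roughly 36 years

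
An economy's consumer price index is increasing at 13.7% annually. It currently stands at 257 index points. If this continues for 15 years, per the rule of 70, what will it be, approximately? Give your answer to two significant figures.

Doubling time ≈ 70/13.7 = 5.11 years.
15 years is 15/5.11 ≈ 2.94 doublings, a factor of 2^2.94 ≈ 7.67.
257 × 7.67 ≈ 2000 index points.

around 2000 index points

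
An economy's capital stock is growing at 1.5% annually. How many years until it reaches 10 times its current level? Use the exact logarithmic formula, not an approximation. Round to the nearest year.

t = ln(10) / ln(1 + 0.015) = 2.3026 / 0.014889 ≈ 154.65.
≈ 155 years.

155 years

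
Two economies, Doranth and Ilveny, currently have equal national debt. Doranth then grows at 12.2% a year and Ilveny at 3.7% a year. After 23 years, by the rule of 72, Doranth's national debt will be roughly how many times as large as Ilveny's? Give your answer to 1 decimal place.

about 6.6 times

Doranth pulls ahead at 8.5 pp per year, so the ratio doubles every 72/8.5 ≈ 8.47 years.
In 23 years that's 2.72 doublings: 2^2.72 ≈ 6.6.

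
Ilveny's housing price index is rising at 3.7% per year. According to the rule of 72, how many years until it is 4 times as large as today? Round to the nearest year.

≈ 39 years

Doubling time ≈ 72/3.7 = 19.46 years.
Getting to 4× needs 2 doublings: 2 × 19.46 ≈ 39 years.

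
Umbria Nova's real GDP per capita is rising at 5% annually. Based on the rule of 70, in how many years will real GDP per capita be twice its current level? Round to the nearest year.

At 5%, doubling takes about 70/5 = 14.00 years.

approximately 14 years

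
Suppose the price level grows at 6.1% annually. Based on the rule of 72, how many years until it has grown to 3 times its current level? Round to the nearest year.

about 19 years

At 6.1% it doubles every 72/6.1 ≈ 11.80 years.
3× is log₂ 3 ≈ 1.58 doublings, so ≈ 1.58 × 11.80 = 19 years.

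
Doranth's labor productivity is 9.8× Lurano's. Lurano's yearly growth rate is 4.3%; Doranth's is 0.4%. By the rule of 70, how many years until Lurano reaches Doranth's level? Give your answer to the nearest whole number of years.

The growth-rate gap is 4.3% − 0.4% = 3.9 percentage points.
So the ratio between them halves every 70/3.9 ≈ 17.95 years.
A 9.8× gap takes log₂(9.8) ≈ 3.29 halvings to close: 3.29 × 17.95 ≈ 59 years.

≈ 59 years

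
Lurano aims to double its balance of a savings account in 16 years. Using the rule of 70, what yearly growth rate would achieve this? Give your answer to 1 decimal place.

70 / 16 ≈ 4.38, so about 4.4% per year.

4.4% per year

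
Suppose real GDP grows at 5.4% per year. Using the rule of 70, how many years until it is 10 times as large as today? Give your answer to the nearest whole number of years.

One doubling takes 70/5.4 = 12.96 years.
10× is log₂ 10 ≈ 3.32 doublings, so ≈ 3.32 × 12.96 = 43 years.

about 43 years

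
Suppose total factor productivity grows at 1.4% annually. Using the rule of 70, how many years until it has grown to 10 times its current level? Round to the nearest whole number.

≈ 166 years

Doubling time ≈ 70/1.4 = 50.00 years.
10× is log₂ 10 ≈ 3.32 doublings, so ≈ 3.32 × 50.00 = 166 years.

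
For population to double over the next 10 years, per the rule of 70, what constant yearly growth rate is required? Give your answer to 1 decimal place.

70 / 10 ≈ 7.00, so about 7.0% per year.

roughly 7.0%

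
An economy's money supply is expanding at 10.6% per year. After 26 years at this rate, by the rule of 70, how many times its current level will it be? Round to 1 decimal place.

≈ 15.3 times

Doubles every ≈ 6.60 years (70/10.6).
26 years is 3.94 doublings; 2^3.94 ≈ 15.3×.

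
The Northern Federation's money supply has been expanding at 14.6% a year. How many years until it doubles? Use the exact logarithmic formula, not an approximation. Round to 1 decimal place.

5.1 years

t = ln(2) / ln(1 + 0.146) = 0.6931 / 0.136278 ≈ 5.09.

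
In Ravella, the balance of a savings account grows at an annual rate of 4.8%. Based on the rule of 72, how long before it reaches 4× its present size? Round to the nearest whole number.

One doubling takes 72/4.8 = 15.00 years.
Getting to 4× needs 2 doublings: 2 × 15.00 ≈ 30 years.

≈ 30 years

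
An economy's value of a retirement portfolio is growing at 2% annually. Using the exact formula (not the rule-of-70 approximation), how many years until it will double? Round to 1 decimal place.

35.0 years

t = ln(2) / ln(1 + 0.02) = 0.6931 / 0.019803 ≈ 35.00.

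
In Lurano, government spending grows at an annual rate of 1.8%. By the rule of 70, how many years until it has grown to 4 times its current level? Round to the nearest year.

about 78 years

Doubling time ≈ 70/1.8 = 38.89 years.
Getting to 4× needs 2 doublings: 2 × 38.89 ≈ 78 years.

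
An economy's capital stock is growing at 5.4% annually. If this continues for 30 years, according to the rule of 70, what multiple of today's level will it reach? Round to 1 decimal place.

around 5.0 times

Doubles every ≈ 12.96 years (70/5.4).
30 years is 2.31 doublings; 2^2.31 ≈ 5.0×.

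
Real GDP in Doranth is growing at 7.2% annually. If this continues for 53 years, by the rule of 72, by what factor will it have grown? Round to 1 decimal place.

Doubles every ≈ 10.00 years (72/7.2).
53 years is 5.30 doublings; 2^5.30 ≈ 39.4×.

39.4 times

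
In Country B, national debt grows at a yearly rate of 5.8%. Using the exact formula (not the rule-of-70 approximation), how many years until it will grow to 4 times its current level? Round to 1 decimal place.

24.6 years

t = ln(4) / ln(1 + 0.058) = 1.3863 / 0.056380 ≈ 24.59.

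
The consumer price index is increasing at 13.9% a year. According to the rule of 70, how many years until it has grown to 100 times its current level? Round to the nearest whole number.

33 years

Doubling time ≈ 70/13.9 = 5.04 years.
100× is log₂ 100 ≈ 6.64 doublings, so ≈ 6.64 × 5.04 = 33 years.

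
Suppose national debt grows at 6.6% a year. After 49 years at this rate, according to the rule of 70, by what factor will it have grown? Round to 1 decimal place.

Doubling time ≈ 70/6.6 = 10.61 years.
49 years / 10.61 ≈ 4.62 doublings → factor 2^4.62 ≈ 24.6.

≈ 24.6 times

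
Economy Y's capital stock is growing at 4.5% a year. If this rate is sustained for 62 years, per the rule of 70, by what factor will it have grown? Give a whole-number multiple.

70/4.5 ≈ 15.56 years per doubling.
62 years fits 4 doublings: 2^4 = 16.

around 16 times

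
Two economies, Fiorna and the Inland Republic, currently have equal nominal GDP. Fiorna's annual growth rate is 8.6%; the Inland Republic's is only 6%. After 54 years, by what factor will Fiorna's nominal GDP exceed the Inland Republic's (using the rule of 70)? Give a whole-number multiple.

Rate gap = 8.6% − 6% = 2.6 points.
The ratio doubles every 70/2.6 ≈ 26.92 years.
54/26.92 ≈ 2.01 doublings → ratio ≈ 2^2.01 ≈ 4.

approximately 4 times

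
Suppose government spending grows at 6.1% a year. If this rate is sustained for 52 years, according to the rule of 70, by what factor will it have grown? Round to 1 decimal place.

approximately 23.1 times

Doubling time ≈ 70/6.1 = 11.48 years.
52 years / 11.48 ≈ 4.53 doublings → factor 2^4.53 ≈ 23.1.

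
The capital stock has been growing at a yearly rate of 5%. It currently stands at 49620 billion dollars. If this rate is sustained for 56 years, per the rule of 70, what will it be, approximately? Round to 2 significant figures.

Doubling time ≈ 70/5 = 14.00 years.
56 years is 56/14.00 ≈ 4.00 doublings, a factor of 2^4.00 ≈ 16.00.
49620 × 16.00 ≈ 790000 billion dollars.

approximately 790000 billion dollars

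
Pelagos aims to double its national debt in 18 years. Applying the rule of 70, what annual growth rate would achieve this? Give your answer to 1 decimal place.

around 3.9%

70 / 18 ≈ 3.89, so about 3.9% a year.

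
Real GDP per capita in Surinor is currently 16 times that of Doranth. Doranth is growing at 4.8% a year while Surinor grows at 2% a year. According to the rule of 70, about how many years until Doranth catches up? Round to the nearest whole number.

What matters is the difference: 2.8 pp.
Rule of 70 on the gap: the ratio halves every 70/2.8 ≈ 25.00 years.
A 16 times gap closes after 4 halvings: 4 × 25.00 ≈ 100 years.

approximately 100 years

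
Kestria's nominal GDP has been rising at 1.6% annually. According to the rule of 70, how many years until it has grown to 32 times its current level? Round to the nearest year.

One doubling takes 70/1.6 = 43.75 years.
32 = 2^5, so 5 doublings → 219 years.

≈ 219 years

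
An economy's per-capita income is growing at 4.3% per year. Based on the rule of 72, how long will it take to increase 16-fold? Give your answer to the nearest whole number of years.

around 67 years

At 4.3% it doubles every 72/4.3 ≈ 16.74 years.
16 = 2^4, so 4 doublings → 67 years.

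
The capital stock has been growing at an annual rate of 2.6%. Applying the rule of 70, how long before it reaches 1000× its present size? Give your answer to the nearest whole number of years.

≈ 268 years

Doubling time ≈ 70/2.6 = 26.92 years.
1000× is log₂ 1000 ≈ 9.97 doublings, so ≈ 9.97 × 26.92 = 268 years.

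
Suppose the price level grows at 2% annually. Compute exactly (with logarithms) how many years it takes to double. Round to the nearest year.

35 years

t = ln(2) / ln(1 + 0.02) = 0.6931 / 0.019803 ≈ 35.00.
≈ 35 years.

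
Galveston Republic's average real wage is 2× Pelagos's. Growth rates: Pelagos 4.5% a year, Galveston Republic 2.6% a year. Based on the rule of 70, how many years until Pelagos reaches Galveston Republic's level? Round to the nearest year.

≈ 37 years

The growth-rate gap is 4.5% − 2.6% = 1.9 percentage points.
So the ratio between them halves every 70/1.9 ≈ 36.84 years.
A 2× gap closes after 1 halving: 1 × 36.84 ≈ 37 years.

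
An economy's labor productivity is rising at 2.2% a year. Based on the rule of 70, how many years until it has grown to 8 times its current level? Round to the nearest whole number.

Doubling time ≈ 70/2.2 = 31.82 years.
8 = 2^3, so 3 doublings → 95 years.

95 years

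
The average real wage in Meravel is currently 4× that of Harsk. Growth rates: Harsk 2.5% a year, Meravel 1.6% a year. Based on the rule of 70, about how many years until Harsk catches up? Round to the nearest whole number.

What matters is the difference: 0.9 pp.
Rule of 70 on the gap: the ratio halves every 70/0.9 ≈ 77.78 years.
A 4× gap closes after 2 halvings: 2 × 77.78 ≈ 156 years.

156 years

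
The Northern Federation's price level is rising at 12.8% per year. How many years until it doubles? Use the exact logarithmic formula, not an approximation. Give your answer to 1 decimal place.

t = ln(2) / ln(1 + 0.128) = 0.6931 / 0.120446 ≈ 5.75.

5.8 years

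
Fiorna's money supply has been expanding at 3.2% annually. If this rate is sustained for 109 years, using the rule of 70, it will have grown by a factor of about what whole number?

70/3.2 ≈ 21.88 years per doubling.
109 years fits 5 doublings: 2^5 = 32.

around 32 times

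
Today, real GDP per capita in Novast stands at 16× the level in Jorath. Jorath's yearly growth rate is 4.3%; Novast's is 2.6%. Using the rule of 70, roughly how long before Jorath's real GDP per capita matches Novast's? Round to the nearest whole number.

roughly 165 years

The growth-rate gap is 4.3% − 2.6% = 1.7 percentage points.
So the ratio between them halves every 70/1.7 ≈ 41.18 years.
A 16× gap closes after 4 halvings: 4 × 41.18 ≈ 165 years.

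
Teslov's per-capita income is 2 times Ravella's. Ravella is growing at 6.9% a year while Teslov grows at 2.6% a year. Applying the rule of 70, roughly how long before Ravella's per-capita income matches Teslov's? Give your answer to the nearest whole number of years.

The growth-rate gap is 6.9% − 2.6% = 4.3 percentage points.
So the ratio between them halves every 70/4.3 ≈ 16.28 years.
A 2 times gap closes after 1 halving: 1 × 16.28 ≈ 16 years.

16 years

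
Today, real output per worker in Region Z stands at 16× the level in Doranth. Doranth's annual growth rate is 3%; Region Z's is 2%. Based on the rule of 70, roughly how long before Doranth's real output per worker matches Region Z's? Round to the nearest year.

The growth-rate gap is 3% − 2% = 1 percentage point.
So the ratio between them halves every 70/1 ≈ 70.00 years.
A 16× gap closes after 4 halvings: 4 × 70.00 ≈ 280 years.

around 280 years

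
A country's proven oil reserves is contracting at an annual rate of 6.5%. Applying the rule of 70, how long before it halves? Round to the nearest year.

Falling at 6.5%, it halves about every 70/6.5 = 10.77 years.

11 years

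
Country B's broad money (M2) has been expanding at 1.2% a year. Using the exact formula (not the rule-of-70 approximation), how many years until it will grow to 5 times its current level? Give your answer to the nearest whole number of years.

t = ln(5) / ln(1 + 0.012) = 1.6094 / 0.011929 ≈ 134.91.
≈ 135 years.

135 years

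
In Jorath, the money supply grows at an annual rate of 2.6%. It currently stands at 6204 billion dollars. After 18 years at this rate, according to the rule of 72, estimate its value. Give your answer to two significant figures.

9700 billion dollars

Doubling time ≈ 72/2.6 = 27.69 years.
18 years is 18/27.69 ≈ 0.65 doublings, a factor of 2^0.65 ≈ 1.57.
6204 × 1.57 ≈ 9700 billion dollars.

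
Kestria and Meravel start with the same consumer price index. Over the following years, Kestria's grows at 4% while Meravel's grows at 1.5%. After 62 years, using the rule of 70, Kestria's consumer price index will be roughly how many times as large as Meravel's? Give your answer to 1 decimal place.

Kestria pulls ahead at 2.5 pp per year, so the ratio doubles every 70/2.5 ≈ 28.00 years.
In 62 years that's 2.21 doublings: 2^2.21 ≈ 4.6.

roughly 4.6 times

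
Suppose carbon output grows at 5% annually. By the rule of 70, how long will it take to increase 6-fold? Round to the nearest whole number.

At 5% it doubles every 70/5 ≈ 14.00 years.
6× is log₂ 6 ≈ 2.58 doublings, so ≈ 2.58 × 14.00 = 36 years.

about 36 years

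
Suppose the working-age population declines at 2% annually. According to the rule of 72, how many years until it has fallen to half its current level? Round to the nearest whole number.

roughly 36 years

Falling at 2%, it halves about every 72/2 = 36.00 years.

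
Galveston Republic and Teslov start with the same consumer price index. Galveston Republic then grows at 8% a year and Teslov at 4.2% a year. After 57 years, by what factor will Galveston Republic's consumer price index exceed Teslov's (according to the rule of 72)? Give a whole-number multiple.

around 8 times

Only the 3.8-point difference matters.
72/3.8 ≈ 18.95 years per doubling of the ratio; 57 years gives 3.01 doublings, so ≈ 8×.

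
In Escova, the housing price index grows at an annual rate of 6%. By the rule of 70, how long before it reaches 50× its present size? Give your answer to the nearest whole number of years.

around 66 years

At 6% it doubles every 70/6 ≈ 11.67 years.
50× is log₂ 50 ≈ 5.64 doublings, so ≈ 5.64 × 11.67 = 66 years.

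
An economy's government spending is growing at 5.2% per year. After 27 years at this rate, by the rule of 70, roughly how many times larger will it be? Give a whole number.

roughly 4 times

Doubling time ≈ 70/5.2 = 13.46 years.
27/13.46 ≈ 2 doublings, so about 2^2 = 4×.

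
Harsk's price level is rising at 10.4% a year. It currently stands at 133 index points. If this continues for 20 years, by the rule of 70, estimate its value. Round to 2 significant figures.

It doubles every 70/10.4 ≈ 6.73 years, so 20 years is 2.97 doublings.
2^2.97 ≈ 7.84; 133 × 7.84 ≈ 1000 index points.

roughly 1000 index points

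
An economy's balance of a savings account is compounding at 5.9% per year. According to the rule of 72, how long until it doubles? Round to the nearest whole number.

roughly 12 years

Doubling time ≈ 72 / 5.9 = 12.20 years.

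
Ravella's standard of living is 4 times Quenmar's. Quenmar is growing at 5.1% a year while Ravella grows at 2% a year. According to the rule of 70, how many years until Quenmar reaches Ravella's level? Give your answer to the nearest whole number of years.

approximately 45 years

Quenmar gains on Ravella at 5.1% − 2% = 3.1 points a year.
At that relative rate the gap halves every 70/3.1 ≈ 22.58 years.
A 4 times gap closes after 2 halvings: 2 × 22.58 ≈ 45 years.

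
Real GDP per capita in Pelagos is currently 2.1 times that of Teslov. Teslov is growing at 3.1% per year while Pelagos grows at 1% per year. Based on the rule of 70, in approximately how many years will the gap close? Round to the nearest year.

36 years

What matters is the difference: 2.1 pp.
Rule of 70 on the gap: the ratio halves every 70/2.1 ≈ 33.33 years.
A 2.1 times gap takes log₂(2.1) ≈ 1.07 halvings to close: 1.07 × 33.33 ≈ 36 years.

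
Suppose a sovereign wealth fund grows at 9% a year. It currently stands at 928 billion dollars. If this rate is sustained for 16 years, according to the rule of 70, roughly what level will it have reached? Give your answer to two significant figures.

It doubles every 70/9 ≈ 7.78 years, so 16 years is 2.06 doublings.
2^2.06 ≈ 4.17; 928 × 4.17 ≈ 3900 billion dollars.

approximately 3900 billion dollars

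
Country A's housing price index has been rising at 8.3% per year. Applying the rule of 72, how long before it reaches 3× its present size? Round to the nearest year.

Doubling time ≈ 72/8.3 = 8.67 years.
3× is log₂ 3 ≈ 1.58 doublings, so ≈ 1.58 × 8.67 = 14 years.

roughly 14 years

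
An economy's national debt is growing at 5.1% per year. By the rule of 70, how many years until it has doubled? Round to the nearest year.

about 14 years

70/5.1 ≈ 13.73, so it doubles roughly every 14 years.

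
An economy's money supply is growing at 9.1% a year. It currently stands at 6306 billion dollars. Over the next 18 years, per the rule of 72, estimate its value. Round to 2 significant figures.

about 31000 billion dollars

It doubles every 72/9.1 ≈ 7.91 years, so 18 years is 2.28 doublings.
2^2.28 ≈ 4.86; 6306 × 4.86 ≈ 31000 billion dollars.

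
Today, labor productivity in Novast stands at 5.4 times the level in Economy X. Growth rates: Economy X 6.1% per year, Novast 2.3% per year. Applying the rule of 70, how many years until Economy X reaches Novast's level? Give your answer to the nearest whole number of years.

45 years

The growth-rate gap is 6.1% − 2.3% = 3.8 percentage points.
So the ratio between them halves every 70/3.8 ≈ 18.42 years.
A 5.4 times gap takes log₂(5.4) ≈ 2.43 halvings to close: 2.43 × 18.42 ≈ 45 years.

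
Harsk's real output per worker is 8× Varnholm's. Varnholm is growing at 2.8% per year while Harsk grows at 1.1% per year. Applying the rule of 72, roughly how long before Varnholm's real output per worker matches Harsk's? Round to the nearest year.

approximately 127 years

Varnholm gains on Harsk at 2.8% − 1.1% = 1.7 points a year.
At that relative rate the gap halves every 72/1.7 ≈ 42.35 years.
An 8× gap closes after 3 halvings: 3 × 42.35 ≈ 127 years.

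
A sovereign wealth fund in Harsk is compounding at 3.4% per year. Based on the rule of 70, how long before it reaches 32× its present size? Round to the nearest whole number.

Doubling time ≈ 70/3.4 = 20.59 years.
32 = 2^5, so 5 doublings → 103 years.

around 103 years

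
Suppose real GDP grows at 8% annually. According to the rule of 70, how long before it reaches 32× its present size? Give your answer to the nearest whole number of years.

44 years

At 8% it doubles every 70/8 ≈ 8.75 years.
Getting to 32× needs 5 doublings: 5 × 8.75 ≈ 44 years.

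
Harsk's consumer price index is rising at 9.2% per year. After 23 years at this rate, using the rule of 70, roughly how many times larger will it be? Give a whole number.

roughly 8 times

70/9.2 ≈ 7.61 years per doubling.
23 years fits 3 doublings: 2^3 = 8.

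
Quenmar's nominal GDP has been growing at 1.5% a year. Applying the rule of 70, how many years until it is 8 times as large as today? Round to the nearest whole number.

approximately 140 years

One doubling takes 70/1.5 = 46.67 years.
Getting to 8× needs 3 doublings: 3 × 46.67 ≈ 140 years.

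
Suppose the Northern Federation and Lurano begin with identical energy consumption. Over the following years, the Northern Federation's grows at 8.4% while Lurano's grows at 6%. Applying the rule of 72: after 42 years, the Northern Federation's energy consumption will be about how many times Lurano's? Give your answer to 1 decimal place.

about 2.6 times

Rate gap = 8.4% − 6% = 2.4 points.
The ratio doubles every 72/2.4 ≈ 30.00 years.
42/30.00 ≈ 1.40 doublings → ratio ≈ 2^1.40 ≈ 2.6.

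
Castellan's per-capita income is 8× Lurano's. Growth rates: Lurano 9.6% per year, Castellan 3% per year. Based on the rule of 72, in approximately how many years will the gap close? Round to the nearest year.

What matters is the difference: 6.6 pp.
Rule of 72 on the gap: the ratio halves every 72/6.6 ≈ 10.91 years.
An 8× gap closes after 3 halvings: 3 × 10.91 ≈ 33 years.

roughly 33 years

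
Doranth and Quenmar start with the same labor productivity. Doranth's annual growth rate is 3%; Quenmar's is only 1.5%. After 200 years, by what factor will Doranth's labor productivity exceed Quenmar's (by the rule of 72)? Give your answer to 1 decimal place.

Only the 1.5-point difference matters.
72/1.5 ≈ 48.00 years per doubling of the ratio; 200 years gives 4.17 doublings, so ≈ 18.0×.

≈ 18.0 times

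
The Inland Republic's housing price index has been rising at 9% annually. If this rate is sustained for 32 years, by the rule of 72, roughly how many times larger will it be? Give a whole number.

Doubling time ≈ 72/9 = 8.00 years.
32/8.00 ≈ 4 doublings, so about 2^4 = 16×.

around 16 times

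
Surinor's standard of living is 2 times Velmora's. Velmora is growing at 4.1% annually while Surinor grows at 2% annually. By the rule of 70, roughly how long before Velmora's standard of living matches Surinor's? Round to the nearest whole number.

Velmora gains on Surinor at 4.1% − 2% = 2.1 points a year.
At that relative rate the gap halves every 70/2.1 ≈ 33.33 years.
A 2 times gap closes after 1 halving: 1 × 33.33 ≈ 33 years.

approximately 33 years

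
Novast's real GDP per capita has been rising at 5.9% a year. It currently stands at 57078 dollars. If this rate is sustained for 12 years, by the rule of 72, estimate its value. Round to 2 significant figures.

110000 dollars

Doubling time ≈ 72/5.9 = 12.20 years.
12 years is 12/12.20 ≈ 0.98 doublings, a factor of 2^0.98 ≈ 1.97.
57078 × 1.97 ≈ 110000 dollars.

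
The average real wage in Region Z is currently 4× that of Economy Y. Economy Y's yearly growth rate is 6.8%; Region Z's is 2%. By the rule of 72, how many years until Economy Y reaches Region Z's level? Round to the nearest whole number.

≈ 30 years

What matters is the difference: 4.8 pp.
Rule of 72 on the gap: the ratio halves every 72/4.8 ≈ 15.00 years.
A 4× gap closes after 2 halvings: 2 × 15.00 ≈ 30 years.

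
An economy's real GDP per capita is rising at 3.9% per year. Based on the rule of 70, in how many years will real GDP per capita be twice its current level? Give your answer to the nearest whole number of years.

Doubling time ≈ 70 / 3.9 = 17.95 years.

about 18 years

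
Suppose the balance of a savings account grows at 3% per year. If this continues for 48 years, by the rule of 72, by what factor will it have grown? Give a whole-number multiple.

≈ 4 times

72/3 ≈ 24.00 years per doubling.
48 years fits 2 doublings: 2^2 = 4.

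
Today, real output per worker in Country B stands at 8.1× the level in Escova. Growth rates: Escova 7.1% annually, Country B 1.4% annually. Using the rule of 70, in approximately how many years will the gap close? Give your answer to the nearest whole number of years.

Escova gains on Country B at 7.1% − 1.4% = 5.7 points a year.
At that relative rate the gap halves every 70/5.7 ≈ 12.28 years.
An 8.1× gap takes log₂(8.1) ≈ 3.02 halvings to close: 3.02 × 12.28 ≈ 37 years.

≈ 37 years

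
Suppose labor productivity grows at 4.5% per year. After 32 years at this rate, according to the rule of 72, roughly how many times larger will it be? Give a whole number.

72/4.5 ≈ 16.00 years per doubling.
32 years fits 2 doublings: 2^2 = 4.

roughly 4 times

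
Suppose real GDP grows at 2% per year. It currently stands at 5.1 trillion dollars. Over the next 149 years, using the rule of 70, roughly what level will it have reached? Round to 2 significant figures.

approximately 98 trillion dollars

Doubling time ≈ 70/2 = 35.00 years.
149 years is 149/35.00 ≈ 4.26 doublings, a factor of 2^4.26 ≈ 19.16.
5.1 × 19.16 ≈ 98 trillion dollars.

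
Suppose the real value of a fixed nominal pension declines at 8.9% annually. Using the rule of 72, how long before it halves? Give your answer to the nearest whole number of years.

around 8 years

The rule works in reverse for decay: 72/8.9 ≈ 8.09 years to halve.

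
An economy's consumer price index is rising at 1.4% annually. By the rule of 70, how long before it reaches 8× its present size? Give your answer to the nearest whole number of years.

about 150 years

One doubling takes 70/1.4 = 50.00 years.
8 = 2^3, so 3 doublings → 150 years.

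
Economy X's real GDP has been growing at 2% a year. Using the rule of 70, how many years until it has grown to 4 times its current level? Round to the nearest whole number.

At 2% it doubles every 70/2 ≈ 35.00 years.
4× is 2 doublings, so 2 × 35.00 ≈ 70 years.

approximately 70 years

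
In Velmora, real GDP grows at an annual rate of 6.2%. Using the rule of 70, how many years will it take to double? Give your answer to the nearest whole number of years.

70/6.2 ≈ 11.29, so it doubles roughly every 11 years.

≈ 11 years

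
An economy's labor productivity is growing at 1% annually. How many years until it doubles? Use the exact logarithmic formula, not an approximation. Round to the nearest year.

70 years

t = ln(2) / ln(1 + 0.01) = 0.6931 / 0.009950 ≈ 69.66.
≈ 70 years.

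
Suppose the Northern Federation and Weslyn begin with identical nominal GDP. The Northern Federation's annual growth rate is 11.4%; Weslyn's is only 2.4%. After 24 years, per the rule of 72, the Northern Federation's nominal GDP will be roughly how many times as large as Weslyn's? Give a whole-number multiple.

the Northern Federation pulls ahead at 9 pp per year, so the ratio doubles every 72/9 ≈ 8.00 years.
In 24 years that's 3.00 doublings: 2^3.00 ≈ 8.

8 times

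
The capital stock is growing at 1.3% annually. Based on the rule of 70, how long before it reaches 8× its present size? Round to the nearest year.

162 years

One doubling takes 70/1.3 = 53.85 years.
Getting to 8× needs 3 doublings: 3 × 53.85 ≈ 162 years.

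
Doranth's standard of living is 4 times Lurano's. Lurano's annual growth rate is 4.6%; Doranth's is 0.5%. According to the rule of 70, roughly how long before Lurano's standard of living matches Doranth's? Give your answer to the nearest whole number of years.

Lurano gains on Doranth at 4.6% − 0.5% = 4.1 points a year.
At that relative rate the gap halves every 70/4.1 ≈ 17.07 years.
A 4 times gap closes after 2 halvings: 2 × 17.07 ≈ 34 years.

34 years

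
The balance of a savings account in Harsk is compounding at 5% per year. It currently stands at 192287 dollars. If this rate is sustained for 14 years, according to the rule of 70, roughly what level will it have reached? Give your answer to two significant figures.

It doubles every 70/5 ≈ 14.00 years, so 14 years is 1.00 doublings.
2^1.00 ≈ 2.00; 192287 × 2.00 ≈ 380000 dollars.

≈ 380000 dollars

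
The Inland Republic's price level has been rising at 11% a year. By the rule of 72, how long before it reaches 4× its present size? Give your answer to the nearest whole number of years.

One doubling takes 72/11 = 6.55 years.
4× is 2 doublings, so 2 × 6.55 ≈ 13 years.

roughly 13 years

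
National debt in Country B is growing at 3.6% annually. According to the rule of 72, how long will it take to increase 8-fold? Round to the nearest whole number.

Doubling time ≈ 72/3.6 = 20.00 years.
8 = 2^3, so 3 doublings → 60 years.

about 60 years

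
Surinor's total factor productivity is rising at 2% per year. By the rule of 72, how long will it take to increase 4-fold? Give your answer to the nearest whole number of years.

At 2% it doubles every 72/2 ≈ 36.00 years.
4× is 2 doublings, so 2 × 36.00 ≈ 72 years.

about 72 years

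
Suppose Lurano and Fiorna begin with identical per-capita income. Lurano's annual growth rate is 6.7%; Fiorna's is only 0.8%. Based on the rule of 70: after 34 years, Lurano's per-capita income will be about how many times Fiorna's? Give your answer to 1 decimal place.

roughly 7.3 times

Lurano pulls ahead at 5.9 pp per year, so the ratio doubles every 70/5.9 ≈ 11.86 years.
In 34 years that's 2.87 doublings: 2^2.87 ≈ 7.3.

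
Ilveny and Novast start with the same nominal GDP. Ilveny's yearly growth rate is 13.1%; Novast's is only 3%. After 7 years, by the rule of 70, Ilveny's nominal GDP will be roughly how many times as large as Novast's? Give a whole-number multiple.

about 2 times

Only the 10.1-point difference matters.
70/10.1 ≈ 6.93 years per doubling of the ratio; 7 years gives 1.01 doublings, so ≈ 2×.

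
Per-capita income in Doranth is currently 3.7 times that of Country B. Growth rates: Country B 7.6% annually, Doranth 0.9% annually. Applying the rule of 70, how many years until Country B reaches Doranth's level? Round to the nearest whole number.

The growth-rate gap is 7.6% − 0.9% = 6.7 percentage points.
So the ratio between them halves every 70/6.7 ≈ 10.45 years.
A 3.7 times gap takes log₂(3.7) ≈ 1.89 halvings to close: 1.89 × 10.45 ≈ 20 years.

20 years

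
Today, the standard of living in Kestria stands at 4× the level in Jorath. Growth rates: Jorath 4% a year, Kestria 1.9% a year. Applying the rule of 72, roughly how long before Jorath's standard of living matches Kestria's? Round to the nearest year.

around 69 years

Jorath gains on Kestria at 4% − 1.9% = 2.1 points a year.
At that relative rate the gap halves every 72/2.1 ≈ 34.29 years.
A 4× gap closes after 2 halvings: 2 × 34.29 ≈ 69 years.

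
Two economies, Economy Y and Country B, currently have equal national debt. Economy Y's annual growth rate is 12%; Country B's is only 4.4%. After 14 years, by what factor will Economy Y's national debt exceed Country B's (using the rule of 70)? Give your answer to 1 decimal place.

≈ 2.9 times

Rate gap = 12% − 4.4% = 7.6 points.
The ratio doubles every 70/7.6 ≈ 9.21 years.
14/9.21 ≈ 1.52 doublings → ratio ≈ 2^1.52 ≈ 2.9.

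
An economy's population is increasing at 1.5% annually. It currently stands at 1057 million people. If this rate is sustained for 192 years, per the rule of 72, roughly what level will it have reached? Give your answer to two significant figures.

roughly 17000 million people

It doubles every 72/1.5 ≈ 48.00 years, so 192 years is 4.00 doublings.
2^4.00 ≈ 16.00; 1057 × 16.00 ≈ 17000 million people.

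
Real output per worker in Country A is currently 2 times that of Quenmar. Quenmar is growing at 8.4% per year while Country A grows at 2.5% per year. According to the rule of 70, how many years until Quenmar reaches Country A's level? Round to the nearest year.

The growth-rate gap is 8.4% − 2.5% = 5.9 percentage points.
So the ratio between them halves every 70/5.9 ≈ 11.86 years.
A 2 times gap closes after 1 halving: 1 × 11.86 ≈ 12 years.

roughly 12 years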